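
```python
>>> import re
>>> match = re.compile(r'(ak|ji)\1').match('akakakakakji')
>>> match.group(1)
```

'ak'

The match spans [0:4] → 'akak'.
Captured: group 1 = 'ak'.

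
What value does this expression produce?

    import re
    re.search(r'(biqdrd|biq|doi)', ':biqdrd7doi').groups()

Alternation isn't longest-match — the leftmost alternative that fits at this position is chosen.
`re.search` tries every starting position until one works.
The match spans [1:7] → 'biqdrd'.
Captured: group 1 = 'biqdrd'.

('biqdrd',)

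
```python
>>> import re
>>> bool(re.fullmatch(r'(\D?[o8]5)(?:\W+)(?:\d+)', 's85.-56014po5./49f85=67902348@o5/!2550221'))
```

`fullmatch` succeeds only if the pattern covers the string from start to end.
Here the pattern can't cover the whole string, so the call returns None, and `bool(None)` is False.

False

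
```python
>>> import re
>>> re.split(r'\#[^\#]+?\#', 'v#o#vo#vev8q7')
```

Matches to split on: at [1:4] → '#o#'.
The string is cut at each match, leaving 2 pieces.

['v', 'vo#vev8q7']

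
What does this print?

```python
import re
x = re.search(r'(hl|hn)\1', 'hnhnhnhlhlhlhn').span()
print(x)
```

After group 1 captures some text, `\1` only succeeds where that same text appears again.
The match spans [0:4] → 'hnhn'.

(0, 4)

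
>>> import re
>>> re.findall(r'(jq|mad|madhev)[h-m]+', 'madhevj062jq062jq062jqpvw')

Alternation tries branches left to right and keeps the first one that lets the overall match succeed at that position.
`findall` collects group 1 from the one match (1 total).

['mad']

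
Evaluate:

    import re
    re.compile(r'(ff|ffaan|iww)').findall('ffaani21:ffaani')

The regex engine tests alternatives in the order written; an earlier branch that matches wins even if a later one would match more.
Matches: at [0:2] match 'ff', group 1 = 'ff'; at [9:11] match 'ff', group 1 = 'ff'.
Because there's exactly one group, `findall` drops the full match and keeps group 1 from each hit.

['ff', 'ff']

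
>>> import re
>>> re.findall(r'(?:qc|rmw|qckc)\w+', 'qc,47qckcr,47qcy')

`findall` yields the raw match text (2 of them) because the pattern has no groups.

['qckcr', 'qcy']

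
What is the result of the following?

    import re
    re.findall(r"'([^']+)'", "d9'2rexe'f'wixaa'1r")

['2rexe', 'wixaa']

One capturing group, so `findall` returns just the captured substring from each match — 2 in all.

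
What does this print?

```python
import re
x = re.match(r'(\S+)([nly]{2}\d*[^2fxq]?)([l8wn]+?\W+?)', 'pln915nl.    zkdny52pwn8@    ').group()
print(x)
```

pln915nl.

With `match`, the pattern is implicitly anchored at the beginning.
The match spans [0:9] → 'pln915nl.'.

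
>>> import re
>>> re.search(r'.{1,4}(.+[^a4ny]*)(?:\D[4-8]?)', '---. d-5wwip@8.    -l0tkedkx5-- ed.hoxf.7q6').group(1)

' d-5wwip@8.    -l0tkedkx5-- ed.hoxf.7'

The match spans [0:43] → '---. d-5wwip@8.    -l0tkedkx5-- ed.hoxf.7q6'.
Captured: group 1 = ' d-5wwip@8.    -l0tkedkx5-- ed.hoxf.7'.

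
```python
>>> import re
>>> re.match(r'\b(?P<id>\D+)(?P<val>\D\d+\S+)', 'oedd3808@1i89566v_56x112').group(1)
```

'oed'

The match spans [0:24] → 'oedd3808@1i89566v_56x112'.
Captured: group 1 = 'oed', group 2 = 'd3808@1i89566v_56x112'.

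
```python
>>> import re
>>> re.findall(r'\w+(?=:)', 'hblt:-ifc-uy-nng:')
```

['hblt', 'nng']

The positive lookaround only admits positions where the adjacent text matches; those characters stay outside the span.
Scanning left to right: at [0:4] → 'hblt'; at [13:16] → 'nng'.
`findall` yields the raw match text (2 of them) because the pattern has no groups.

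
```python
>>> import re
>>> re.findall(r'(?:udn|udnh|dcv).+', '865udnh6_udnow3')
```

Scanning left to right: at [3:15] → 'udnh6_udnow3'.
`findall` yields the raw match text (1 of them) because the pattern has no groups.

['udnh6_udnow3']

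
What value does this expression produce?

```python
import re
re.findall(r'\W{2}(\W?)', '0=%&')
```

['&']

The pattern matches exactly 2 of a non-word character; then optionally a non-word character (captured).
With a single group, `findall` returns only what that group captured — 1 item.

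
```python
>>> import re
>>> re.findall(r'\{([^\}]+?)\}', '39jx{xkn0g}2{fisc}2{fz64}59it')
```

One capturing group, so `findall` returns just the captured substring from each match — 3 in all.

['xkn0g', 'fisc', 'fz64']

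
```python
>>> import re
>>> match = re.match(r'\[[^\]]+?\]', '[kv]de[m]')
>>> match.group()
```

'[kv]'

`re.match` won't scan ahead — the pattern has to work from the very first character.
The match spans [0:4] → '[kv]'.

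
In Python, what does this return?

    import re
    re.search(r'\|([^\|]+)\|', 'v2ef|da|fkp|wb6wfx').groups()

Unlike `match`, `search` isn't anchored — it looks for the pattern anywhere in the string.
The match spans [4:8] → '|da|'.
Captured: group 1 = 'da'.

('da',)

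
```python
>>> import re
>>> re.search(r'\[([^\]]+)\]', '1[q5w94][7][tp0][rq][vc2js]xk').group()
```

'[q5w94]'

The match spans [1:8] → '[q5w94]'.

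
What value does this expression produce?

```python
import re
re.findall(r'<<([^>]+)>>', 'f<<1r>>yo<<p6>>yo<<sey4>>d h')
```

['1r', 'p6', 'sey4']

`findall` collects group 1 from each match (3 total).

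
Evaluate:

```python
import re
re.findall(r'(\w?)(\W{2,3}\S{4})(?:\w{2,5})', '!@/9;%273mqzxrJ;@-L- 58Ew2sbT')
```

[('', '!@/9;%2'), ('L', '- 58Ew')]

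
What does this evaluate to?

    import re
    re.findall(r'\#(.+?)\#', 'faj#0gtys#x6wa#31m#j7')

Scanning left to right: at [3:10] match '#0gtys#', group 1 = '0gtys'; at [14:19] match '#31m#', group 1 = '31m'.
`findall` collects group 1 from each match (2 total).

['0gtys', '31m']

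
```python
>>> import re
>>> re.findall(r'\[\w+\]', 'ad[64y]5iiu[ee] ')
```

Scanning left to right: at [2:7] → '[64y]'; at [11:15] → '[ee]'.
`findall` yields the raw match text (2 of them) because the pattern has no groups.

['[64y]', '[ee]']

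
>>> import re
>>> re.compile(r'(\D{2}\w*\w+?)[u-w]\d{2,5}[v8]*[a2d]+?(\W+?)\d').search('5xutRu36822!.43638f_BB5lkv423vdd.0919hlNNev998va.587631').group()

Pattern: exactly 2 of a non-digit, then zero or more of a word character, then one or more of a word character (lazy) (captured); then a character in [u-w], then 2 to 5 of a digit, then zero or more of one of [v8]; then one or more of one of [a2d] (lazy); then one or more of a non-word character (lazy) (captured); then a digit.
`re.search` scans for the first position where the pattern succeeds.
The match spans [1:14] → 'xutRu36822!.4'.
Captured: group 1 = 'xutR', group 2 = '!.'.

'xutRu36822!.4'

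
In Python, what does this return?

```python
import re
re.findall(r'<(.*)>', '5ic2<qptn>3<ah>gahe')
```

['qptn>3<ah']

Walking the string: at [4:15] match '<qptn>3<ah>', group 1 = 'qptn>3<ah'.
Because there's exactly one group, `findall` drops the full match and keeps group 1 from the one hit.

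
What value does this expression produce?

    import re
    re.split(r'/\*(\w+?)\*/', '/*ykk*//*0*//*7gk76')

['', 'ykk', '', '0', '/*7gk76']

The group in the pattern means `split` returns the separators' captures alongside the pieces.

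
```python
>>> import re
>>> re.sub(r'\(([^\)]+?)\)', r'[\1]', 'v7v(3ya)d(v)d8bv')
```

'v7v[3ya]d[v]d8bv'

Matches: at [3:8] → '(3ya)'; at [9:12] → '(v)'.
`\1` in the replacement pulls in group 1's text for each match.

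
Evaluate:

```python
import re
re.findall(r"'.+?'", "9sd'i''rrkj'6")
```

With the lazy modifier that quantifier settles for the fewest repetitions that let the rest of the pattern succeed (the atoms after it are unaffected and can still be greedy).
No capturing groups, so `findall` returns the 2 full match strings.

["'i'", "'rrkj'"]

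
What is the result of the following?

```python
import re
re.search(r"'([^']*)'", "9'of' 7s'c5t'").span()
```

(1, 5)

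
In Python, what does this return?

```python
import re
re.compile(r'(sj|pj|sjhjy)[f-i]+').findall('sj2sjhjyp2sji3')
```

['sj', 'sj']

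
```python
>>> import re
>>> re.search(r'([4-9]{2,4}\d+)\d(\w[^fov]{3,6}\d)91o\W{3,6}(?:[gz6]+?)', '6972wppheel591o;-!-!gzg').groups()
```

('697', 'wppheel5')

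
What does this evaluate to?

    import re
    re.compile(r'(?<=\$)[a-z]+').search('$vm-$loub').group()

'vm'

The `(?=…)`/`(?<=…)` assertion just peeks at neighbouring text; it doesn't advance the match position.
`re.search` scans for the first position where the pattern succeeds.
The match spans [1:3] → 'vm'.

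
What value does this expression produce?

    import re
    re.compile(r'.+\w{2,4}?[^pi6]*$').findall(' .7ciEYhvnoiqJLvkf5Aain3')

[' .7ciEYhvnoiqJLvkf5Aain3']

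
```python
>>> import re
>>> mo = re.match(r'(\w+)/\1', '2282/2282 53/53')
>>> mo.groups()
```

('2282',)

The match spans [0:9] → '2282/2282'.
Captured: group 1 = '2282'.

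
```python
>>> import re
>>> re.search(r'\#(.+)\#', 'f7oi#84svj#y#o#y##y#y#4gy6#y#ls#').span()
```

The match spans [4:32] → '#84svj#y#o#y##y#y#4gy6#y#ls#'.

(4, 32)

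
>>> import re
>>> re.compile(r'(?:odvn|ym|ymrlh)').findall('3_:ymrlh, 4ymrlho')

Alternation tries branches left to right and keeps the first one that lets the overall match succeed at that position.
Matches: at [3:5] → 'ym'; at [11:13] → 'ym'.
With no groups in the pattern, `findall` gives back each whole match — 2 here.

['ym', 'ym']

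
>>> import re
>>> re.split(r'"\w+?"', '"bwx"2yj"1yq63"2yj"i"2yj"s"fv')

['', '2yj', '2yj', '2yj', 'fv']

The string is cut at each match, leaving 5 pieces.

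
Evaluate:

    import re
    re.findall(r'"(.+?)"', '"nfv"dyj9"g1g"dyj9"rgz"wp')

['nfv', 'g1g', 'rgz']

With the lazy modifier that quantifier settles for the fewest repetitions that let the rest of the pattern succeed (the atoms after it are unaffected and can still be greedy).
Scanning left to right: at [0:5] match '"nfv"', group 1 = 'nfv'; at [9:14] match '"g1g"', group 1 = 'g1g'; at [18:23] match '"rgz"', group 1 = 'rgz'.
`findall` collects group 1 from each match (3 total).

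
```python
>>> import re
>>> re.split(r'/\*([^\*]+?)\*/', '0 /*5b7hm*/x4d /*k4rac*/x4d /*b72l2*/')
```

Matches to split on: at [2:11] → '/*5b7hm*/'; at [15:24] → '/*k4rac*/'; at [28:37] → '/*b72l2*/'.
With a capturing group present, the delimiter's captured portion is kept in the result list.

['0 ', '5b7hm', 'x4d ', 'k4rac', 'x4d ', 'b72l2', '']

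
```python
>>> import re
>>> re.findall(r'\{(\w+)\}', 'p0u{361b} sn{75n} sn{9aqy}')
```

Walking the string: at [3:9] match '{361b}', group 1 = '361b'; at [12:17] match '{75n}', group 1 = '75n'; at [20:26] match '{9aqy}', group 1 = '9aqy'.
With a single group, `findall` returns only what that group captured — 3 items.

['361b', '75n', '9aqy']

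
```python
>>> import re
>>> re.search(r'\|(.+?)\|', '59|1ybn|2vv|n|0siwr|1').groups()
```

('1ybn',)

The match spans [2:8] → '|1ybn|'.
Captured: group 1 = '1ybn'.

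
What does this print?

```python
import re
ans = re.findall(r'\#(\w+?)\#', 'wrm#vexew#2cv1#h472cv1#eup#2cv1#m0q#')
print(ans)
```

['vexew', 'h472cv1', '2cv1']

Matches: at [3:10] match '#vexew#', group 1 = 'vexew'; at [14:23] match '#h472cv1#', group 1 = 'h472cv1'; at [26:32] match '#2cv1#', group 1 = '2cv1'.
`findall` collects group 1 from each match (3 total).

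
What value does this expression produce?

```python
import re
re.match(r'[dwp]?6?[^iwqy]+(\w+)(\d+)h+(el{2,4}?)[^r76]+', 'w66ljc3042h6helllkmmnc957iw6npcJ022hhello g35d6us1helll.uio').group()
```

This matches optionally one of [dwp], then optionally a literal '6', then one or more of any character except [iwqy]; then one or more of a word character (captured); then one or more of a digit (captured); then one or more of a literal 'h'; then a literal 'e', then 2 to 4 of a literal 'l' (lazy) (captured); then one or more of any character except [r76].
`re.match` won't scan ahead — the pattern has to work from the very first character.
The match spans [0:46] → 'w66ljc3042h6helllkmmnc957iw6npcJ022hhello g35d'.
Captured: group 1 = 'iw6npcJ02', group 2 = '2', group 3 = 'ell'.

'w66ljc3042h6helllkmmnc957iw6npcJ022hhello g35d'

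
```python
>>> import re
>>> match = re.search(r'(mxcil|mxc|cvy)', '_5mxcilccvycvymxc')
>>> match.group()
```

`|` is ordered: at each position the engine commits to the first alternative that works.
`re.search` tries every starting position until one works.
The match spans [2:7] → 'mxcil'.
Captured: group 1 = 'mxcil'.

'mxcil'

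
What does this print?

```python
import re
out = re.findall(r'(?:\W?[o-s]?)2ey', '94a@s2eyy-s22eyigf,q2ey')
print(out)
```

With no groups in the pattern, `findall` gives back each whole match — 3 here.

['@s2ey', '2ey', ',q2ey']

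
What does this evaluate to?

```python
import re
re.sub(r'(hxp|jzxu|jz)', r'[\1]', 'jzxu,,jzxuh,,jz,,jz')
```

Branches in `(...|...)` are attempted left-to-right; the first branch that allows the whole pattern to succeed is taken.
Each match is replaced using the text its own group 1 captured.

'[jzxu],,[jzxu]h,,[jz],,[jz]'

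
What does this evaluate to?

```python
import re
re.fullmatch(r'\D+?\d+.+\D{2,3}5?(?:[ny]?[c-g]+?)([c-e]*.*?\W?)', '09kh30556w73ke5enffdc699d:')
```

This matches one or more of a non-digit (lazy); then one or more of a digit; then one or more of any character; then 2 to 3 of a non-digit, then optionally the literal '5'; then optionally one of [ny], then one or more of a character in [c-g] (lazy) (non-capturing group); then zero or more of a character in [c-e], then zero or more of any character (lazy), then optionally a non-word character (captured).
For `fullmatch`, every character of the input must be accounted for by the pattern.
Here there's no way to consume every character, so the call returns None.

None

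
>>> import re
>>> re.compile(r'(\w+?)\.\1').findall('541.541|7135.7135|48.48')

`\1` has to match the exact text group 1 already captured.
Walking the string: at [0:7] match '541.541', group 1 = '541'; at [8:17] match '7135.7135', group 1 = '7135'; at [18:23] match '48.48', group 1 = '48'.
`findall` collects group 1 from each match (3 total).

['541', '7135', '48']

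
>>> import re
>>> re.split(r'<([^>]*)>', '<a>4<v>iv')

['', 'a', '4', 'v', 'iv']

With a capturing group present, the delimiter's captured portion is kept in the result list.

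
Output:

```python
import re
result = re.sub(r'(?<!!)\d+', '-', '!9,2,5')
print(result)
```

!9,-,-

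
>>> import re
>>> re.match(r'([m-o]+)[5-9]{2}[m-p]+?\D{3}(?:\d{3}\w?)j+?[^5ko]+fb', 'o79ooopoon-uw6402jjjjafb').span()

`re.match` won't scan ahead — the pattern has to work from the very first character.
The match spans [0:24] → 'o79ooopoon-uw6402jjjjafb'.

(0, 24)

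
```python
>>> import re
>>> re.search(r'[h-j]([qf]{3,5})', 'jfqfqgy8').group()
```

'jfqfq'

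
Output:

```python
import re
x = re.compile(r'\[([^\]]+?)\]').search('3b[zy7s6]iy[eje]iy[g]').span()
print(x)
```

The match spans [2:9] → '[zy7s6]'.

(2, 9)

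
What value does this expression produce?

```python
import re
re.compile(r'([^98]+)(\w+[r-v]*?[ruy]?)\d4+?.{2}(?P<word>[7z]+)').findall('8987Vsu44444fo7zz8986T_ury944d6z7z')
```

The pattern matches one or more of any character except [98] (captured); then one or more of a word character, then zero or more of a character in [r-v] (lazy), then optionally one of [ruy] (captured); then a digit, then one or more of a literal '4' (lazy), then exactly 2 of any character; then one or more of one of [7z] (captured as 'word').
`findall` packs the 3 group values into a tuple for every match.

[('7Vsu44444fo7zz', '8986T_ury9', 'z7z')]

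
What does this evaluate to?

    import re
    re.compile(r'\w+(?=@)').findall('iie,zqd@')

['zqd']

The `(?=…)`/`(?<=…)` assertion just peeks at neighbouring text; it doesn't advance the match position.
Since nothing is captured, `findall` lists the 1 matched substring directly.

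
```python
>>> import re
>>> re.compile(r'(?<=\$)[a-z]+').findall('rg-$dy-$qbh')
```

['dy', 'qbh']

Lookahead/lookbehind check context without consuming it, so the matched span excludes the asserted characters.
With no groups in the pattern, `findall` gives back each whole match — 2 here.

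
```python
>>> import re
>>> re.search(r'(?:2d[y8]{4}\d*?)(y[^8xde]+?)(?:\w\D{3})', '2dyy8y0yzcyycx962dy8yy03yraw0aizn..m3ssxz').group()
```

Pattern: the literal '2d', then exactly 4 of one of [y8], then zero or more of a digit (lazy) (non-capturing group); then the literal 'y', then one or more of any character except [8xde] (lazy) (captured); then a word character, then exactly 3 of a non-digit (non-capturing group).
With the lazy modifier that quantifier settles for the fewest repetitions that let the rest of the pattern succeed (the atoms after it are unaffected and can still be greedy).
Unlike `match`, `search` isn't anchored — it looks for the pattern anywhere in the string.
The match spans [0:13] → '2dyy8y0yzcyyc'.
Captured: group 1 = 'yz'.

'2dyy8y0yzcyyc'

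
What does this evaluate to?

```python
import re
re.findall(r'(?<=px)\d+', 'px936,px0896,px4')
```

The `(?=…)`/`(?<=…)` assertion just peeks at neighbouring text; it doesn't advance the match position.
Scanning left to right: at [2:5] → '936'; at [8:12] → '0896'; at [15:16] → '4'.
`findall` yields the raw match text (3 of them) because the pattern has no groups.

['936', '0896', '4']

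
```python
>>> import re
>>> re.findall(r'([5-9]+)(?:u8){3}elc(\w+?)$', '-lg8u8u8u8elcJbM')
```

Pattern: one or more of a character in [5-9] (captured); then the literal 'u8' repeated 3 times, then the literal 'elc'; then one or more of a word character (lazy) (captured); then anchored at the end.
Scanning left to right: at [3:16] match '8u8u8u8elcJbM', groups = ('8', 'JbM').
Multiple groups make `findall` return tuples — one 2-tuple for the one match.

[('8', 'JbM')]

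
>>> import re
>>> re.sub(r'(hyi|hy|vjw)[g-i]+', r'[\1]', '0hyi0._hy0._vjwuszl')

Matches: at [1:4] → 'hyi'.
Each match is replaced using the text its own group 1 captured.

'0[hy]0._hy0._vjwuszl'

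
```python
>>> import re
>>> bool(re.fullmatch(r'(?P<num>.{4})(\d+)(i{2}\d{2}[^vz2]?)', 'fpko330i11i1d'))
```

False

Pattern: exactly 4 of any character (captured as 'num'); then one or more of a digit (captured); then exactly 2 of a literal 'i', then exactly 2 of a digit, then optionally any character except [vz2] (captured).
`re.fullmatch` is like wrapping the pattern in `^…$` (in single-line mode).
Here the string isn't matched end-to-end, so the call returns None, and `bool(None)` is False.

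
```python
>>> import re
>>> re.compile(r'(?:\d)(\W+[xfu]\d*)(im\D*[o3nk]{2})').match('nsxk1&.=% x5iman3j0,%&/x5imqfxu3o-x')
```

Pattern: a digit (non-capturing group); then one or more of a non-word character, then one of [xfu], then zero or more of a digit (captured); then the literal 'im', then zero or more of a non-digit, then exactly 2 of one of [o3nk] (captured).
`re.match` only tries the pattern at the start of the string.
Here the string doesn't start with a match, so the call returns None.

None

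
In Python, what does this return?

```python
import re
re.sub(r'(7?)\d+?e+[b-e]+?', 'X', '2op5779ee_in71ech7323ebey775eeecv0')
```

This matches optionally a literal '7' (captured); then one or more of a digit (lazy); then one or more of the literal 'e', then one or more of a character in [b-e] (lazy).
A `+?`/`*?`/`{m,n}?` starts at its minimum and grows only as far as needed for what follows to match.
Matches: at [3:9] → '5779ee'; at [12:16] → '71ec'; at [17:23] → '7323eb'; at [25:32] → '775eeec'.
`sub` substitutes 'X' at each match site.

'2opX_inXhXeyXv0'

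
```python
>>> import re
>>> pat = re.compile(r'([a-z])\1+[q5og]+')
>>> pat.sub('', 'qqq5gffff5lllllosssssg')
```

''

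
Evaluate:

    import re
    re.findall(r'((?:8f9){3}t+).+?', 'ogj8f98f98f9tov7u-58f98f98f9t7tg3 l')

This matches the literal '8f9' repeated 3 times, then one or more of the literal 't' (captured); then one or more of any character (lazy).
Because the quantifier is non-greedy, it stops expanding at the earliest point where the rest of the pattern can succeed.
Scanning left to right: at [3:14] match '8f98f98f9to', group 1 = '8f98f98f9t'; at [19:30] match '8f98f98f9t7', group 1 = '8f98f98f9t'.
`findall` collects group 1 from each match (2 total).

['8f98f98f9t', '8f98f98f9t']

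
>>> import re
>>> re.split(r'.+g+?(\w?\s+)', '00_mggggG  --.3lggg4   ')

['', '4   ', '']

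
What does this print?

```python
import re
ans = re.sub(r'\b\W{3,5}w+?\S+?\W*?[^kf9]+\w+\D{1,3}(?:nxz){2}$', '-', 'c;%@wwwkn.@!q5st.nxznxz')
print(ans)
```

`sub` substitutes '-' at each match site.

c-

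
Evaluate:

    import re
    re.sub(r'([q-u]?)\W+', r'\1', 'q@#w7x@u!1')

This matches optionally a character in [q-u] (captured); then one or more of a non-word character.
Matches: at [0:3] → 'q@#'; at [6:7] → '@'; at [7:9] → 'u!'.
`\1` in the replacement pulls in group 1's text for each match.

'qw7xu1'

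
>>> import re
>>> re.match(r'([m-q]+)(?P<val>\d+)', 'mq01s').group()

The pattern matches one or more of a character in [m-q] (captured); then one or more of a digit (captured as 'val').
`re.match` only tries the pattern at the start of the string.
The match spans [0:4] → 'mq01'.
Captured: group 1 = 'mq', group 2 = '01'.

'mq01'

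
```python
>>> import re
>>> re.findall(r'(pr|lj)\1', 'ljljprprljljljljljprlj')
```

['lj', 'pr', 'lj', 'lj']

`\1` has to match the exact text group 1 already captured.
Because there's exactly one group, `findall` drops the full match and keeps group 1 from each hit.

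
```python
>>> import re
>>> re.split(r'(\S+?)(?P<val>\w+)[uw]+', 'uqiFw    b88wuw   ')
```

Pattern: one or more of a non-whitespace character (lazy) (captured); then one or more of a word character (captured as 'val'); then one or more of one of [uw].
Matches to split on: at [0:5] → 'uqiFw'; at [9:15] → 'b88wuw'.
The group in the pattern means `split` returns the separators' captures alongside the pieces.

['', 'u', 'qiF', '    ', 'b', '88wu', '   ']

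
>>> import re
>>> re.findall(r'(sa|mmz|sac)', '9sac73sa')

Alternation isn't longest-match — the leftmost alternative that fits at this position is chosen.
`findall` collects group 1 from each match (2 total).

['sa', 'sa']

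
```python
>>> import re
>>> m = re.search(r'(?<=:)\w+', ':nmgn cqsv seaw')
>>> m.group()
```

'nmgn'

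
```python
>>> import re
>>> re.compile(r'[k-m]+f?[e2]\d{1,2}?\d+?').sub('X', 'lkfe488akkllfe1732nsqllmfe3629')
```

The `?` after the quantifier makes it lazy — it takes as little as possible before letting the rest of the pattern try.
Every occurrence is swapped for 'X'.

'X8aX32nsqX29'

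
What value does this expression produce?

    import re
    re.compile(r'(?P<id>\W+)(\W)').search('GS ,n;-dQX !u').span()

(2, 4)

Pattern: one or more of a non-word character (captured as 'id'); then a non-word character (captured).
The match spans [2:4] → ' ,'.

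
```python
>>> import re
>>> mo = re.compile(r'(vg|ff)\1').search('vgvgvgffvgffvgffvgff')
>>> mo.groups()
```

('vg',)

A backreference is literal: `\1` must see the identical characters the first group matched.
`search` walks the string left to right and returns the first match it finds.
The match spans [0:4] → 'vgvg'.
Captured: group 1 = 'vg'.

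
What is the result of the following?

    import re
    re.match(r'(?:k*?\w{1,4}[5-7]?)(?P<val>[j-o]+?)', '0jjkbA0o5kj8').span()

(0, 4)

Pattern: zero or more of the literal 'k' (lazy), then 1 to 4 of a word character, then optionally a character in [5-7] (non-capturing group); then one or more of a character in [j-o] (lazy) (captured as 'val').
`re.match` won't scan ahead — the pattern has to work from the very first character.
The match spans [0:4] → '0jjk'.
Captured: group 1 = 'k'.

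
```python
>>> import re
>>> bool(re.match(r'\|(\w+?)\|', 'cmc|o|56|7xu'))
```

With `match`, the pattern is implicitly anchored at the beginning.
Here the pattern fails at index 0, so the call returns None, and `bool(None)` is False.

False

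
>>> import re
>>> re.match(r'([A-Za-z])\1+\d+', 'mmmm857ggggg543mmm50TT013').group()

'mmmm857'

`match` is anchored at position 0; if the pattern doesn't fit there, it returns None.
The match spans [0:7] → 'mmmm857'.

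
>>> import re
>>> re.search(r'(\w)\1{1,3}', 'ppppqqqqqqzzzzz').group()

'pppp'

The backreference `\1` re-matches whatever the first group consumed, character for character.
The match spans [0:4] → 'pppp'.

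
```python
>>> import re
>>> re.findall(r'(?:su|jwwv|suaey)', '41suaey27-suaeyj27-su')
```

Alternation tries branches left to right and keeps the first one that lets the overall match succeed at that position.
Walking the string: at [2:4] → 'su'; at [10:12] → 'su'; at [19:21] → 'su'.
Since nothing is captured, `findall` lists the 3 matched substrings directly.

['su', 'su', 'su']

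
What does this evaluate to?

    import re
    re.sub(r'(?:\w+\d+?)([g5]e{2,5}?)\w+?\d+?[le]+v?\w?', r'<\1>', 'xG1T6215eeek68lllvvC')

The pattern matches one or more of a word character, then one or more of a digit (lazy) (non-capturing group); then one of [g5], then 2 to 5 of the literal 'e' (lazy) (captured); then one or more of a word character (lazy), then one or more of a digit (lazy); then one or more of one of [le], then optionally a literal 'v', then optionally a word character.
Matches: at [0:19] → 'xG1T6215eeek68lllvv'.
The replacement refers to a captured group, so each match is rewritten using its own captured text.

'<5ee>C'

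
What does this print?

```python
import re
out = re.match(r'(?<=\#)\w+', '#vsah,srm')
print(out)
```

None

The `(?=…)`/`(?<=…)` assertion just peeks at neighbouring text; it doesn't advance the match position.
`re.match` only tries the pattern at the start of the string.
Here the pattern fails at index 0, so the call returns None.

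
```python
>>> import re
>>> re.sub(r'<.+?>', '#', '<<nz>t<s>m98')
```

'#t#m98'

A `+?`/`*?`/`{m,n}?` starts at its minimum and grows only as far as needed for what follows to match.
Matches: at [0:5] → '<<nz>'; at [6:9] → '<s>'.
`sub` substitutes '#' at each match site.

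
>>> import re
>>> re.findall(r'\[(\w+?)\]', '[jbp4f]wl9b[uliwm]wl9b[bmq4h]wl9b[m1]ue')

['jbp4f', 'uliwm', 'bmq4h', 'm1']

`findall` collects group 1 from each match (4 total).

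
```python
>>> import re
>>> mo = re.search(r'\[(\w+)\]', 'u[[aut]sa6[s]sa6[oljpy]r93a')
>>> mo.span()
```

(2, 7)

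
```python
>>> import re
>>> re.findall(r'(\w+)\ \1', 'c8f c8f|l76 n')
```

`\1` is not a pattern — it's the concrete string captured by group 1, re-applied verbatim.
With a single group, `findall` returns only what that group captured — 1 item.

['c8f']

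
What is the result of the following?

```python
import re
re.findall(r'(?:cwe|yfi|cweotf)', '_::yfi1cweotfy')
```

['yfi', 'cwe']

`|` is ordered: at each position the engine commits to the first alternative that works.
With no groups in the pattern, `findall` gives back each whole match — 2 here.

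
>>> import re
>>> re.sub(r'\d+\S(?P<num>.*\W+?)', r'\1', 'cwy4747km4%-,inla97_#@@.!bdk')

'cwym4%-,inla97_#@@.!bdk'

This matches one or more of a digit, then a non-whitespace character; then zero or more of any character, then one or more of a non-word character (lazy) (captured as 'num').
`\1` in the replacement pulls in group 1's text for each match.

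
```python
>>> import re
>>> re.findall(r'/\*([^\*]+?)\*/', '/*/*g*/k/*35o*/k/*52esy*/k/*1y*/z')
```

['g', '35o', '52esy', '1y']

Walking the string: at [2:7] match '/*g*/', group 1 = 'g'; at [8:15] match '/*35o*/', group 1 = '35o'; at [16:25] match '/*52esy*/', group 1 = '52esy'; at [26:32] match '/*1y*/', group 1 = '1y'.
With a single group, `findall` returns only what that group captured — 4 items.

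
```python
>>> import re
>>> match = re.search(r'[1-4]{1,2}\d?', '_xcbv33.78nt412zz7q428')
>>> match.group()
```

The pattern matches 1 to 2 of a character in [1-4]; then optionally a digit.
`search` walks the string left to right and returns the first match it finds.
The match spans [5:7] → '33'.

'33'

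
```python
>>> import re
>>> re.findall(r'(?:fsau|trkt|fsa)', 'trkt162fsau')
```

Branches in `(...|...)` are attempted left-to-right; the first branch that allows the whole pattern to succeed is taken.
Scanning left to right: at [0:4] → 'trkt'; at [7:11] → 'fsau'.
Since nothing is captured, `findall` lists the 2 matched substrings directly.

['trkt', 'fsau']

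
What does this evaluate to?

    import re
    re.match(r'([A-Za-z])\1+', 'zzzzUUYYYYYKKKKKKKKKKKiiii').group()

'zzzz'

A backreference is literal: `\1` must see the identical characters the first group matched.
`match` is anchored at position 0; if the pattern doesn't fit there, it returns None.
The match spans [0:4] → 'zzzz'.
Captured: group 1 = 'z'.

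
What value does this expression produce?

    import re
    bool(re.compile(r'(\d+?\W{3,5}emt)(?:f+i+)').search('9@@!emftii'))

False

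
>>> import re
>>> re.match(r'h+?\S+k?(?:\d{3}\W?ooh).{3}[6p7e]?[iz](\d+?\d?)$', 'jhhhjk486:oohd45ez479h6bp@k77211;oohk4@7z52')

None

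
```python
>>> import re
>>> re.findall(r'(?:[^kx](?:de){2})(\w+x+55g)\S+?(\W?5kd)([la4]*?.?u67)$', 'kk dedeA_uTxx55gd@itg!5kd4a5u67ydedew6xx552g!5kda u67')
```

[('A_uTxx55g', '!5kd', 'a u67')]

A `+?`/`*?`/`{m,n}?` starts at its minimum and grows only as far as needed for what follows to match.
`findall` packs the 3 group values into a tuple for every match.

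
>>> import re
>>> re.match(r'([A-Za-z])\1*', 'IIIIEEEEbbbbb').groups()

('I',)

After group 1 captures some text, `\1` only succeeds where that same text appears again.
`re.match` won't scan ahead — the pattern has to work from the very first character.
The match spans [0:4] → 'IIII'.
Captured: group 1 = 'I'.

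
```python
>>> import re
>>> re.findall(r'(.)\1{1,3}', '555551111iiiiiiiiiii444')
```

['5', '1', 'i', 'i', 'i', '4']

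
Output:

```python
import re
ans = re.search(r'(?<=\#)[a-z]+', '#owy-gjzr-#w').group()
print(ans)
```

owy

Lookahead/lookbehind check context without consuming it, so the matched span excludes the asserted characters.
The match spans [1:4] → 'owy'.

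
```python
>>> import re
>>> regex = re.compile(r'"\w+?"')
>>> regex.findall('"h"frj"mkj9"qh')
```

['"h"', '"mkj9"']

Since nothing is captured, `findall` lists the 2 matched substrings directly.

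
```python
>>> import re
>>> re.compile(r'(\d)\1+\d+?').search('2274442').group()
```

'227'

After group 1 captures some text, `\1` only succeeds where that same text appears again.
The match spans [0:3] → '227'.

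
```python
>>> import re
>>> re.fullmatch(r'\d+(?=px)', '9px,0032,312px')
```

The positive lookaround only admits positions where the adjacent text matches; those characters stay outside the span.
`re.fullmatch` requires the pattern to consume the entire string.
Here the string isn't matched end-to-end, so the call returns None.

None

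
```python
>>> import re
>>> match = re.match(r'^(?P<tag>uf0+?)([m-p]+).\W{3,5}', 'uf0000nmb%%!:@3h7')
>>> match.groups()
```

('uf0000', 'nm')

The match spans [0:14] → 'uf0000nmb%%!:@'.
Captured: group 1 = 'uf0000', group 2 = 'nm'.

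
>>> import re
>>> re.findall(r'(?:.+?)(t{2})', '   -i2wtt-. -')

['tt']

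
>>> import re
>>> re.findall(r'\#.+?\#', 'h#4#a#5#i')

Walking the string: at [1:4] → '#4#'; at [5:8] → '#5#'.
Since nothing is captured, `findall` lists the 2 matched substrings directly.

['#4#', '#5#']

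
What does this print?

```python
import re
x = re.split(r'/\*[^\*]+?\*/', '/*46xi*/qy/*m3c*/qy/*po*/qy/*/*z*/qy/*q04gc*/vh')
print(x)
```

Matches to split on: at [0:8] → '/*46xi*/'; at [10:17] → '/*m3c*/'; at [19:25] → '/*po*/'; at [29:34] → '/*z*/'; at [36:45] → '/*q04gc*/'.
The string is cut at each match, leaving 6 pieces.

['', 'qy', 'qy', 'qy/*', 'qy', 'vh']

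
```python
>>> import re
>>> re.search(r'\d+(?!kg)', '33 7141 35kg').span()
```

The negative lookahead/lookbehind blocks any match where the forbidden context is present.
The match spans [0:2] → '33'.

(0, 2)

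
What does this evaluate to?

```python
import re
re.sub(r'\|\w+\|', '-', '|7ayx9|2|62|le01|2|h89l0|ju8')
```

Every occurrence is swapped for '-'.

'-2-le01-h89l0|ju8'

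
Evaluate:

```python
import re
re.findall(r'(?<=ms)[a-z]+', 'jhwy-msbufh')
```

['bufh']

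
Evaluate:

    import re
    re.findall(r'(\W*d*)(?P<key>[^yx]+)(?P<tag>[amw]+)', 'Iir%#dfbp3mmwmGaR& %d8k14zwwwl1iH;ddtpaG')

[('', 'Iir%#dfbp3mmwmGaR& %d8k14zwwwl1iH;ddtp', 'a')]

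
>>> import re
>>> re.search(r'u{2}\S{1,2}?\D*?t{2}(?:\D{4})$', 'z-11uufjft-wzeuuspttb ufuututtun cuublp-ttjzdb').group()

The pattern matches exactly 2 of a literal 'u'; then 1 to 2 of a non-whitespace character (lazy), then zero or more of a non-digit (lazy), then exactly 2 of the literal 't'; then exactly 4 of a non-digit (non-capturing group); then anchored at the end.
The match spans [4:46] → 'uufjft-wzeuuspttb ufuututtun cuublp-ttjzdb'.

'uufjft-wzeuuspttb ufuututtun cuublp-ttjzdb'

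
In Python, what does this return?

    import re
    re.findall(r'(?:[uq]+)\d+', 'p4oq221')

['q221']

The pattern matches one or more of one of [uq] (non-capturing group); then one or more of a digit.
Matches: at [3:7] → 'q221'.
With no groups in the pattern, `findall` gives back each whole match — 1 here.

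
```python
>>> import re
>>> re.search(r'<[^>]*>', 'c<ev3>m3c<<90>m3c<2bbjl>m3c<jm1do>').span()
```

(1, 6)

`re.search` scans for the first position where the pattern succeeds.
The match spans [1:6] → '<ev3>'.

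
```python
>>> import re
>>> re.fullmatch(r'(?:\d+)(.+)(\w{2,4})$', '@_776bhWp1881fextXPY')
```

None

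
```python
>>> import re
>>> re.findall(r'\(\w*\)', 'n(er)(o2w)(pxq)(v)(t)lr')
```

['(er)', '(o2w)', '(pxq)', '(v)', '(t)']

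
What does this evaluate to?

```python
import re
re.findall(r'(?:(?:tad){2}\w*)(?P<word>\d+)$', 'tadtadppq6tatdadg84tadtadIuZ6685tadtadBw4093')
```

['3']

The pattern matches the literal 'tad' repeated 2 times, then zero or more of a word character (non-capturing group); then one or more of a digit (captured as 'word'); then anchored at the end.
`findall` collects group 1 from the one match (1 total).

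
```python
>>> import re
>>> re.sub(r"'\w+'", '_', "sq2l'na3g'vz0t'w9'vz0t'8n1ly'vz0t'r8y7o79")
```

Every occurrence is swapped for '_'.

"sq2l_vz0t_vz0t_vz0t'r8y7o79"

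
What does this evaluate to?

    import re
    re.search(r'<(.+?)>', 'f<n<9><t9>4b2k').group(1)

'n<9'

Lazy quantifiers expand one character at a time until the remainder of the pattern can match.
`re.search` tries every starting position until one works.
The match spans [1:6] → '<n<9>'.
Captured: group 1 = 'n<9'.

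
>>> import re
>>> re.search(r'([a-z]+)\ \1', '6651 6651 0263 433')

None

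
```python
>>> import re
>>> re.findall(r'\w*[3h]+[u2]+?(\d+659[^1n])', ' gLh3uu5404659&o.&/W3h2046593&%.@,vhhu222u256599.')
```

['5404659&', '046593', '256599']

Pattern: zero or more of a word character, then one or more of one of [3h], then one or more of one of [u2] (lazy); then one or more of a digit, then the literal '659', then any character except [1n] (captured).
The `?` after the quantifier makes it lazy — it takes as little as possible before letting the rest of the pattern try.
Scanning left to right: at [1:15] match 'gLh3uu5404659&', group 1 = '5404659&'; at [19:29] match 'W3h2046593', group 1 = '046593'; at [34:48] match 'vhhu222u256599', group 1 = '256599'.
With a single group, `findall` returns only what that group captured — 3 items.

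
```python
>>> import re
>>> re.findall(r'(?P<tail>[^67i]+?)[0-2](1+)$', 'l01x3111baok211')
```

[('l01x3111baok', '11')]

The pattern matches one or more of any character except [67i] (lazy) (captured as 'tail'); then a character in [0-2]; then one or more of a literal '1' (captured); then anchored at the end.
Walking the string: at [0:15] match 'l01x3111baok211', groups = ('l01x3111baok', '11').
`findall` packs the 2 group values into a tuple for every match.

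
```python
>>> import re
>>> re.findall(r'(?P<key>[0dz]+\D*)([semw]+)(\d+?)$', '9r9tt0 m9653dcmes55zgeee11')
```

[('zgee', 'e', '11')]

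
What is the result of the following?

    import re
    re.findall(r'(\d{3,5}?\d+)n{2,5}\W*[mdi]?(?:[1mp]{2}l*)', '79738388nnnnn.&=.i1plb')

['79738388']

The pattern matches 3 to 5 of a digit (lazy), then one or more of a digit (captured); then 2 to 5 of the literal 'n', then zero or more of a non-word character, then optionally one of [mdi]; then exactly 2 of one of [1mp], then zero or more of the literal 'l' (non-capturing group).
Matches: at [0:21] match '79738388nnnnn.&=.i1pl', group 1 = '79738388'.
Because there's exactly one group, `findall` drops the full match and keeps group 1 from the one hit.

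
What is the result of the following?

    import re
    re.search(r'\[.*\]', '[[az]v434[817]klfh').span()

(0, 14)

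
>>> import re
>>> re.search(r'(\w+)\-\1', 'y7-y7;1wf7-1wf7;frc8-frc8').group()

'y7-y7'

The backreference `\1` re-matches whatever the first group consumed, character for character.
Unlike `match`, `search` isn't anchored — it looks for the pattern anywhere in the string.
The match spans [0:5] → 'y7-y7'.
Captured: group 1 = 'y7'.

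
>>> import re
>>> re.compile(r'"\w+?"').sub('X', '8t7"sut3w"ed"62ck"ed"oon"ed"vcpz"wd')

Matches: at [3:10] → '"sut3w"'; at [12:18] → '"62ck"'; at [20:25] → '"oon"'; at [27:33] → '"vcpz"'.
`sub` substitutes 'X' at each match site.

'8t7XedXedXedXwd'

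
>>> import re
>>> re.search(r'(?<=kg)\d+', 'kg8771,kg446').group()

Because the assertion is zero-width, the text it checks is not consumed and won't appear in the result.
Unlike `match`, `search` isn't anchored — it looks for the pattern anywhere in the string.
The match spans [2:6] → '8771'.

'8771'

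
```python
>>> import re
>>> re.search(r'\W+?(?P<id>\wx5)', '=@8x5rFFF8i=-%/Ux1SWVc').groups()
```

('8x5',)

This matches one or more of a non-word character (lazy); then a word character, then the literal 'x5' (captured as 'id').
`re.search` tries every starting position until one works.
The match spans [0:5] → '=@8x5'.
Captured: group 1 = '8x5'.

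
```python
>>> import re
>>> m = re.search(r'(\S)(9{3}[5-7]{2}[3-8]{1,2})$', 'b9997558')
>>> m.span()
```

(0, 8)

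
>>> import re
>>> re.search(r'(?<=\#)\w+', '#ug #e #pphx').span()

Because the assertion is zero-width, the text it checks is not consumed and won't appear in the result.
Unlike `match`, `search` isn't anchored — it looks for the pattern anywhere in the string.
The match spans [1:3] → 'ug'.

(1, 3)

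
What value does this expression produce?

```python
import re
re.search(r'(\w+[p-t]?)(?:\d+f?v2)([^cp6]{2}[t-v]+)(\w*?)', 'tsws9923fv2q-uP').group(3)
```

Pattern: one or more of a word character, then optionally a character in [p-t] (captured); then one or more of a digit, then optionally a literal 'f', then the literal 'v2' (non-capturing group); then exactly 2 of any character except [cp6], then one or more of a character in [t-v] (captured); then zero or more of a word character (lazy) (captured).
A non-greedy quantifier consumes as few characters as it can — just enough that the remainder of the pattern still matches from where it stops; whatever follows it matches normally.
`re.search` scans for the first position where the pattern succeeds.
The match spans [0:14] → 'tsws9923fv2q-u'.
Captured: group 1 = 'tsws992', group 2 = 'q-u', group 3 = ''.

''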